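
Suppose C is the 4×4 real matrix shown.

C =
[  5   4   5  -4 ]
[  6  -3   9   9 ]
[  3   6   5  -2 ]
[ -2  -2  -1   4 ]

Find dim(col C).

3

Row reduce to echelon form.
R2 ← R2 − (6/5)·R1: [0, -39/5, 3, 69/5]
R3 ← R3 − (3/5)·R1: [0, 18/5, 2, 2/5]
R4 ← R4 + (2/5)·R1: [0, -2/5, 1, 12/5]
R3 ← R3 + (6/13)·R2: [0, 0, 44/13, 88/13]
R4 ← R4 − (2/39)·R2: [0, 0, 11/13, 22/13]
R4 ← R4 − (1/4)·R3: [0, 0, 0, 0]
Echelon form has 3 nonzero rows, so rank(C) = 3.
The column space has dimension equal to the rank: 3.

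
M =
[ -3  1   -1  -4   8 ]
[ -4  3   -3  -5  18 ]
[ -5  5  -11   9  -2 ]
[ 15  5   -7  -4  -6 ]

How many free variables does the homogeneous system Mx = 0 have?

Row reduce to echelon form.
R2 ← R2 − (4/3)·R1: [0, 5/3, -5/3, 1/3, 22/3]
R3 ← R3 − (5/3)·R1: [0, 10/3, -28/3, 47/3, -46/3]
R4 ← R4 + (5)·R1: [0, 10, -12, -24, 34]
R3 ← R3 − (2)·R2: [0, 0, -6, 15, -30]
R4 ← R4 − (6)·R2: [0, 0, -2, -26, -10]
R4 ← R4 − (1/3)·R3: [0, 0, 0, -31, 0]
4 nonzero rows, so rank(M) = 4.
M has 5 columns; by rank–nullity, nullity = 5 − 4 = 1.

1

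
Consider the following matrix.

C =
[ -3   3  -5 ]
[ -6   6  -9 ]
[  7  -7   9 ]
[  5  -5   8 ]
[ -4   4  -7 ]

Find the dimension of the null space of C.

Row reduce to echelon form.
R2 ← R2 − (2)·R1: [0, 0, 1]
R3 ← R3 + (7/3)·R1: [0, 0, -8/3]
R4 ← R4 + (5/3)·R1: [0, 0, -1/3]
R5 ← R5 − (4/3)·R1: [0, 0, -1/3]
R3 ← R3 + (8/3)·R2: [0, 0, 0]
R4 ← R4 + (1/3)·R2: [0, 0, 0]
R5 ← R5 + (1/3)·R2: [0, 0, 0]
2 nonzero rows, so rank(C) = 2.
C has 3 columns; by rank–nullity, nullity = 3 − 2 = 1.

1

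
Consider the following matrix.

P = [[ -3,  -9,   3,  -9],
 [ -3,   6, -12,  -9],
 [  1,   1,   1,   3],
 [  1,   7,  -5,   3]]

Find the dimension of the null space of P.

Row reduce to echelon form.
R2 ← R2 − R1: [0, 15, -15, 0]
R3 ← R3 + (1/3)·R1: [0, -2, 2, 0]
R4 ← R4 + (1/3)·R1: [0, 4, -4, 0]
R3 ← R3 + (2/15)·R2: [0, 0, 0, 0]
R4 ← R4 − (4/15)·R2: [0, 0, 0, 0]
2 nonzero rows, so rank(P) = 2.
P has 4 columns; by rank–nullity, nullity = 4 − 2 = 2.

2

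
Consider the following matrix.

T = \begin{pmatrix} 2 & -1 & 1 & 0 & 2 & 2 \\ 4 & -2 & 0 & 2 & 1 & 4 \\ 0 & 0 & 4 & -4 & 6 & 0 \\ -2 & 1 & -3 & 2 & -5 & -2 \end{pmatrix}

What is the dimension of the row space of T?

2

Row reduce to echelon form.
R2 ← R2 − (2)·R1: [0, 0, -2, 2, -3, 0]
R4 ← R4 + R1: [0, 0, -2, 2, -3, 0]
R3 ← R3 + (2)·R2: [0, 0, 0, 0, 0, 0]
R4 ← R4 − R2: [0, 0, 0, 0, 0, 0]
Echelon form has 2 nonzero rows, so rank(T) = 2.
The row space has dimension equal to the rank: 2.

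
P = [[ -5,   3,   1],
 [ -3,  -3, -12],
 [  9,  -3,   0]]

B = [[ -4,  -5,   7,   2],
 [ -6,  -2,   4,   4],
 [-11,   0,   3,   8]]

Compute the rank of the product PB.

2

First compute PB:
[[ -9,  19, -20,  10],
 [162,  21, -69, -114],
 [-18, -39,  51,   6]]
Now row reduce the product.
R2 ← R2 + (18)·R1: [0, 363, -429, 66]
R3 ← R3 − (2)·R1: [0, -77, 91, -14]
R3 ← R3 + (7/33)·R2: [0, 0, 0, 0]
2 nonzero rows, so rank(PB) = 2.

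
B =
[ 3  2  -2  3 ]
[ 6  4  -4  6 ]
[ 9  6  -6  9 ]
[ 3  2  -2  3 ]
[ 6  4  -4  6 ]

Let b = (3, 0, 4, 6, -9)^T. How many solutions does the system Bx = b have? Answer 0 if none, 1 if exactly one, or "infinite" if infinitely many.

Row reduce the augmented matrix [B | b].
R2 ← R2 − (2)·R1: [0, 0, 0, 0, -6]
R3 ← R3 − (3)·R1: [0, 0, 0, 0, -5]
R4 ← R4 − R1: [0, 0, 0, 0, 3]
R5 ← R5 − (2)·R1: [0, 0, 0, 0, -15]
R3 ← R3 − (5/6)·R2: [0, 0, 0, 0, 0]
R4 ← R4 + (1/2)·R2: [0, 0, 0, 0, 0]
R5 ← R5 − (5/2)·R2: [0, 0, 0, 0, 0]
The echelon form has 2 nonzero rows; the last pivot sits in the augmented column, so rank(B) = 1 but rank([B|b]) = 2.
Since the ranks differ, the system is inconsistent.
It has no solutions.

0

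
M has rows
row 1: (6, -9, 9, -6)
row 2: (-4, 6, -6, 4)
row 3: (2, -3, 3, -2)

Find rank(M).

Row reduce to echelon form.
R2 ← R2 + (2/3)·R1: [0, 0, 0, 0]
R3 ← R3 − (1/3)·R1: [0, 0, 0, 0]
Echelon form has 1 nonzero row, so rank(M) = 1.

1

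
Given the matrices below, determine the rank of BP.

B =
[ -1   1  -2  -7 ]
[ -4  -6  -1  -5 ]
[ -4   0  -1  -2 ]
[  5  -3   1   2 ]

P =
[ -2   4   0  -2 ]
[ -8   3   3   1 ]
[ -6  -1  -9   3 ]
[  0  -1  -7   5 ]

First compute BP:
[[  6,   8,  70, -38],
 [ 62, -28,  26, -26],
 [ 14, -13,  23,  -5],
 [  8,   8, -32,   0]]
Now row reduce the product.
R2 ← R2 − (31/3)·R1: [0, -332/3, -2092/3, 1100/3]
R3 ← R3 − (7/3)·R1: [0, -95/3, -421/3, 251/3]
R4 ← R4 − (4/3)·R1: [0, -8/3, -376/3, 152/3]
R3 ← R3 − (95/332)·R2: [0, 0, 4914/83, -1764/83]
R4 ← R4 − (2/83)·R2: [0, 0, -9008/83, 3472/83]
R4 ← R4 + (4504/2457)·R3: [0, 0, 0, 112/39]
4 nonzero rows, so rank(BP) = 4.

4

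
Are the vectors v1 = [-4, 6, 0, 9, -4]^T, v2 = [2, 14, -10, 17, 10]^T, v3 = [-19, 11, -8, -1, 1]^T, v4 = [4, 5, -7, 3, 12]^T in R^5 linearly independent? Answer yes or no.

yes

Form the matrix with these vectors as rows and row reduce.
R2 ← R2 + (1/2)·R1: [0, 17, -10, 43/2, 8]
R3 ← R3 − (19/4)·R1: [0, -35/2, -8, -175/4, 20]
R4 ← R4 + R1: [0, 11, -7, 12, 8]
R3 ← R3 + (35/34)·R2: [0, 0, -311/17, -735/34, 480/17]
R4 ← R4 − (11/17)·R2: [0, 0, -9/17, -65/34, 48/17]
R4 ← R4 − (9/311)·R3: [0, 0, 0, -400/311, 624/311]
4 nonzero rows, so the 4 vectors span a space of dimension 4.
Since 4 = 4, the vectors are linearly independent.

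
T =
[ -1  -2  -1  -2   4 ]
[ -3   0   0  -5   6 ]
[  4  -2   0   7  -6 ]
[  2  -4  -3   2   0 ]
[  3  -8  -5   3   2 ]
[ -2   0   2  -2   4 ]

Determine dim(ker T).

2

Row reduce to echelon form.
R2 ← R2 − (3)·R1: [0, 6, 3, 1, -6]
R3 ← R3 + (4)·R1: [0, -10, -4, -1, 10]
R4 ← R4 + (2)·R1: [0, -8, -5, -2, 8]
R5 ← R5 + (3)·R1: [0, -14, -8, -3, 14]
R6 ← R6 − (2)·R1: [0, 4, 4, 2, -4]
R3 ← R3 + (5/3)·R2: [0, 0, 1, 2/3, 0]
R4 ← R4 + (4/3)·R2: [0, 0, -1, -2/3, 0]
R5 ← R5 + (7/3)·R2: [0, 0, -1, -2/3, 0]
R6 ← R6 − (2/3)·R2: [0, 0, 2, 4/3, 0]
R4 ← R4 + R3: [0, 0, 0, 0, 0]
R5 ← R5 + R3: [0, 0, 0, 0, 0]
R6 ← R6 − (2)·R3: [0, 0, 0, 0, 0]
3 nonzero rows, so rank(T) = 3.
T has 5 columns; by rank–nullity, nullity = 5 − 3 = 2.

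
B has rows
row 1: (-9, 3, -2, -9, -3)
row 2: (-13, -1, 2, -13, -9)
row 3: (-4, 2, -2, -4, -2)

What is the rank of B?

3

Row reduce to echelon form.
R2 ← R2 − (13/9)·R1: [0, -16/3, 44/9, 0, -14/3]
R3 ← R3 − (4/9)·R1: [0, 2/3, -10/9, 0, -2/3]
R3 ← R3 + (1/8)·R2: [0, 0, -1/2, 0, -5/4]
Echelon form has 3 nonzero rows, so rank(B) = 3.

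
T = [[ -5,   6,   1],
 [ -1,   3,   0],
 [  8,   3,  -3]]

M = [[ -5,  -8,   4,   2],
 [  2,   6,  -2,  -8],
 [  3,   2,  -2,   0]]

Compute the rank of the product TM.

First compute TM:
[[ 40,  78, -34, -58],
 [ 11,  26, -10, -26],
 [-43, -52,  32,  -8]]
Now row reduce the product.
R2 ← R2 − (11/40)·R1: [0, 91/20, -13/20, -201/20]
R3 ← R3 + (43/40)·R1: [0, 637/20, -91/20, -1407/20]
R3 ← R3 − (7)·R2: [0, 0, 0, 0]
2 nonzero rows, so rank(TM) = 2.

2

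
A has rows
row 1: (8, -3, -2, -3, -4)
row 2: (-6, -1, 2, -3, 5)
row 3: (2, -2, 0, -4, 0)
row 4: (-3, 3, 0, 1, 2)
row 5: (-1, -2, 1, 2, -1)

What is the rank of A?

Row reduce to echelon form.
R2 ← R2 + (3/4)·R1: [0, -13/4, 1/2, -21/4, 2]
R3 ← R3 − (1/4)·R1: [0, -5/4, 1/2, -13/4, 1]
R4 ← R4 + (3/8)·R1: [0, 15/8, -3/4, -1/8, 1/2]
R5 ← R5 + (1/8)·R1: [0, -19/8, 3/4, 13/8, -3/2]
R3 ← R3 − (5/13)·R2: [0, 0, 4/13, -16/13, 3/13]
R4 ← R4 + (15/26)·R2: [0, 0, -6/13, -41/13, 43/26]
R5 ← R5 − (19/26)·R2: [0, 0, 5/13, 71/13, -77/26]
R4 ← R4 + (3/2)·R3: [0, 0, 0, -5, 2]
R5 ← R5 − (5/4)·R3: [0, 0, 0, 7, -13/4]
R5 ← R5 + (7/5)·R4: [0, 0, 0, 0, -9/20]
Echelon form has 5 nonzero rows, so rank(A) = 5.

5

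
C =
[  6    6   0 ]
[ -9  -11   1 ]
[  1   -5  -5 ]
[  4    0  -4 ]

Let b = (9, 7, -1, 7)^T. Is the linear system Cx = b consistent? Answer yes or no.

no

Row reduce the augmented matrix [C | b].
R2 ← R2 + (3/2)·R1: [0, -2, 1, 41/2]
R3 ← R3 − (1/6)·R1: [0, -6, -5, -5/2]
R4 ← R4 − (2/3)·R1: [0, -4, -4, 1]
R3 ← R3 − (3)·R2: [0, 0, -8, -64]
R4 ← R4 − (2)·R2: [0, 0, -6, -40]
R4 ← R4 − (3/4)·R3: [0, 0, 0, 8]
The echelon form has 4 nonzero rows; the last pivot sits in the augmented column, so rank(C) = 3 but rank([C|b]) = 4.
Since the ranks differ, the system is inconsistent.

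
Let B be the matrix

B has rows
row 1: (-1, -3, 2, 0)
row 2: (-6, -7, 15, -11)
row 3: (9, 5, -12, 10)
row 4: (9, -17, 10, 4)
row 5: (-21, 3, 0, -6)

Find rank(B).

3

Row reduce to echelon form.
R2 ← R2 − (6)·R1: [0, 11, 3, -11]
R3 ← R3 + (9)·R1: [0, -22, 6, 10]
R4 ← R4 + (9)·R1: [0, -44, 28, 4]
R5 ← R5 − (21)·R1: [0, 66, -42, -6]
R3 ← R3 + (2)·R2: [0, 0, 12, -12]
R4 ← R4 + (4)·R2: [0, 0, 40, -40]
R5 ← R5 − (6)·R2: [0, 0, -60, 60]
R4 ← R4 − (10/3)·R3: [0, 0, 0, 0]
R5 ← R5 + (5)·R3: [0, 0, 0, 0]
Echelon form has 3 nonzero rows, so rank(B) = 3.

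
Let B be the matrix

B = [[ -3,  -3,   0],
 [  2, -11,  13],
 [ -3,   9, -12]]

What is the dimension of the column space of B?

2

Row reduce to echelon form.
R2 ← R2 + (2/3)·R1: [0, -13, 13]
R3 ← R3 − R1: [0, 12, -12]
R3 ← R3 + (12/13)·R2: [0, 0, 0]
Echelon form has 2 nonzero rows, so rank(B) = 2.
The column space has dimension equal to the rank: 2.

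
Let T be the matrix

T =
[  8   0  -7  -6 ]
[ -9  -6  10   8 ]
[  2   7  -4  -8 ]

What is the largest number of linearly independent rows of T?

3

Row reduce to echelon form.
R2 ← R2 + (9/8)·R1: [0, -6, 17/8, 5/4]
R3 ← R3 − (1/4)·R1: [0, 7, -9/4, -13/2]
R3 ← R3 + (7/6)·R2: [0, 0, 11/48, -121/24]
Echelon form has 3 nonzero rows, so rank(T) = 3.
The rank gives the maximum number of linearly independent rows: 3.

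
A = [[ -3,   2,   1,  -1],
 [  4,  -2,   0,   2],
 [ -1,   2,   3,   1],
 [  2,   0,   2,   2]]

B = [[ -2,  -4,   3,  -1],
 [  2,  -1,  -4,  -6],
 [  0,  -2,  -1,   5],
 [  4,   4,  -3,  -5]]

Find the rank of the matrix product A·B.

2

First compute AB:
[[  6,   4, -15,   1],
 [ -4,  -6,  14,  -2],
 [ 10,   0, -17,  -1],
 [  4,  -4,  -2,  -2]]
Now row reduce the product.
R2 ← R2 + (2/3)·R1: [0, -10/3, 4, -4/3]
R3 ← R3 − (5/3)·R1: [0, -20/3, 8, -8/3]
R4 ← R4 − (2/3)·R1: [0, -20/3, 8, -8/3]
R3 ← R3 − (2)·R2: [0, 0, 0, 0]
R4 ← R4 − (2)·R2: [0, 0, 0, 0]
2 nonzero rows, so rank(AB) = 2.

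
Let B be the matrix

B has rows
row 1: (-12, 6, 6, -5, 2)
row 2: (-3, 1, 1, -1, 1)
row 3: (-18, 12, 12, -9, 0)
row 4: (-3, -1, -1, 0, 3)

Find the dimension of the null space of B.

3

Row reduce to echelon form.
R2 ← R2 − (1/4)·R1: [0, -1/2, -1/2, 1/4, 1/2]
R3 ← R3 − (3/2)·R1: [0, 3, 3, -3/2, -3]
R4 ← R4 − (1/4)·R1: [0, -5/2, -5/2, 5/4, 5/2]
R3 ← R3 + (6)·R2: [0, 0, 0, 0, 0]
R4 ← R4 − (5)·R2: [0, 0, 0, 0, 0]
2 nonzero rows, so rank(B) = 2.
B has 5 columns; by rank–nullity, nullity = 5 − 2 = 3.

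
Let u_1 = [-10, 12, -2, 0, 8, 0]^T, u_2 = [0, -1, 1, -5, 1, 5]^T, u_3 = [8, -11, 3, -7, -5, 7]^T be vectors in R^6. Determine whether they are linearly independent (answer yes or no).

no

Form the matrix with these vectors as rows and row reduce.
R3 ← R3 + (4/5)·R1: [0, -7/5, 7/5, -7, 7/5, 7]
R3 ← R3 − (7/5)·R2: [0, 0, 0, 0, 0, 0]
2 nonzero rows, so the 3 vectors span a space of dimension 2.
Since 2 < 3, the vectors are linearly dependent.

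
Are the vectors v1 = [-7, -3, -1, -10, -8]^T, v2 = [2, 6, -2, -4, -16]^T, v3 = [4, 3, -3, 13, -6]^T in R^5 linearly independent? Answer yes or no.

yes

Form the matrix with these vectors as rows and row reduce.
R2 ← R2 + (2/7)·R1: [0, 36/7, -16/7, -48/7, -128/7]
R3 ← R3 + (4/7)·R1: [0, 9/7, -25/7, 51/7, -74/7]
R3 ← R3 − (1/4)·R2: [0, 0, -3, 9, -6]
3 nonzero rows, so the 3 vectors span a space of dimension 3.
Since 3 = 3, the vectors are linearly independent.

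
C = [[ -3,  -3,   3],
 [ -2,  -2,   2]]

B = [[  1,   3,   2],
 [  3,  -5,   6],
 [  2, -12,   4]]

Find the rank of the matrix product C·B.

1

First compute CB:
[[ -6, -30, -12],
 [ -4, -20,  -8]]
Now row reduce the product.
R2 ← R2 − (2/3)·R1: [0, 0, 0]
1 nonzero row, so rank(CB) = 1.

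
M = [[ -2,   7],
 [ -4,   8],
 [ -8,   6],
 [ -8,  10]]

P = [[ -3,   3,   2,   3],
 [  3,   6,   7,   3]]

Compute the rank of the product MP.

First compute MP:
[[ 27,  36,  45,  15],
 [ 36,  36,  48,  12],
 [ 42,  12,  26,  -6],
 [ 54,  36,  54,   6]]
Now row reduce the product.
R2 ← R2 − (4/3)·R1: [0, -12, -12, -8]
R3 ← R3 − (14/9)·R1: [0, -44, -44, -88/3]
R4 ← R4 − (2)·R1: [0, -36, -36, -24]
R3 ← R3 − (11/3)·R2: [0, 0, 0, 0]
R4 ← R4 − (3)·R2: [0, 0, 0, 0]
2 nonzero rows, so rank(MP) = 2.

2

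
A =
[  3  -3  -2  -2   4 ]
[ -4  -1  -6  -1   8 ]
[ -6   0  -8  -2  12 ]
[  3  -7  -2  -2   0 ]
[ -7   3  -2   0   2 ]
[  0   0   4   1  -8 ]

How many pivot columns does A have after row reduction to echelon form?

4

Row reduce to echelon form.
R2 ← R2 + (4/3)·R1: [0, -5, -26/3, -11/3, 40/3]
R3 ← R3 + (2)·R1: [0, -6, -12, -6, 20]
R4 ← R4 − R1: [0, -4, 0, 0, -4]
R5 ← R5 + (7/3)·R1: [0, -4, -20/3, -14/3, 34/3]
R3 ← R3 − (6/5)·R2: [0, 0, -8/5, -8/5, 4]
R4 ← R4 − (4/5)·R2: [0, 0, 104/15, 44/15, -44/3]
R5 ← R5 − (4/5)·R2: [0, 0, 4/15, -26/15, 2/3]
R4 ← R4 + (13/3)·R3: [0, 0, 0, -4, 8/3]
R5 ← R5 + (1/6)·R3: [0, 0, 0, -2, 4/3]
R6 ← R6 + (5/2)·R3: [0, 0, 0, -3, 2]
R5 ← R5 − (1/2)·R4: [0, 0, 0, 0, 0]
R6 ← R6 − (3/4)·R4: [0, 0, 0, 0, 0]
Echelon form has 4 nonzero rows, so rank(A) = 4.
Each nonzero row contributes one pivot column: 4 pivot columns.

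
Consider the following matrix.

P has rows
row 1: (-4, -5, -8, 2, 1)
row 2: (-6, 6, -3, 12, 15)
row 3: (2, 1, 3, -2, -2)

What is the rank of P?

Row reduce to echelon form.
R2 ← R2 − (3/2)·R1: [0, 27/2, 9, 9, 27/2]
R3 ← R3 + (1/2)·R1: [0, -3/2, -1, -1, -3/2]
R3 ← R3 + (1/9)·R2: [0, 0, 0, 0, 0]
Echelon form has 2 nonzero rows, so rank(P) = 2.

2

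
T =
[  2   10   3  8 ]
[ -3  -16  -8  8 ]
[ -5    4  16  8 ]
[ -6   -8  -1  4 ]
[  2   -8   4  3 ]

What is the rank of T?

4

Row reduce to echelon form.
R2 ← R2 + (3/2)·R1: [0, -1, -7/2, 20]
R3 ← R3 + (5/2)·R1: [0, 29, 47/2, 28]
R4 ← R4 + (3)·R1: [0, 22, 8, 28]
R5 ← R5 − R1: [0, -18, 1, -5]
R3 ← R3 + (29)·R2: [0, 0, -78, 608]
R4 ← R4 + (22)·R2: [0, 0, -69, 468]
R5 ← R5 − (18)·R2: [0, 0, 64, -365]
R4 ← R4 − (23/26)·R3: [0, 0, 0, -908/13]
R5 ← R5 + (32/39)·R3: [0, 0, 0, 5221/39]
R5 ← R5 + (23/12)·R4: [0, 0, 0, 0]
Echelon form has 4 nonzero rows, so rank(T) = 4.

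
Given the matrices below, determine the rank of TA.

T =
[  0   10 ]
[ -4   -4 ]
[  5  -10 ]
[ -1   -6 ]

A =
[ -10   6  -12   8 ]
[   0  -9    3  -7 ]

2

First compute TA:
[[  0, -90,  30, -70],
 [ 40,  12,  36,  -4],
 [-50, 120, -90, 110],
 [ 10,  48,  -6,  34]]
Now row reduce the product.
Swap R1 ↔ R2
R3 ← R3 + (5/4)·R1: [0, 135, -45, 105]
R4 ← R4 − (1/4)·R1: [0, 45, -15, 35]
R3 ← R3 + (3/2)·R2: [0, 0, 0, 0]
R4 ← R4 + (1/2)·R2: [0, 0, 0, 0]
2 nonzero rows, so rank(TA) = 2.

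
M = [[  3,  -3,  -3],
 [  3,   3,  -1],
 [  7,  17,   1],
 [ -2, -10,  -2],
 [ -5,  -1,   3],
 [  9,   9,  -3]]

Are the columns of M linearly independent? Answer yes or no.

no

Row reduce M to echelon form.
R2 ← R2 − R1: [0, 6, 2]
R3 ← R3 − (7/3)·R1: [0, 24, 8]
R4 ← R4 + (2/3)·R1: [0, -12, -4]
R5 ← R5 + (5/3)·R1: [0, -6, -2]
R6 ← R6 − (3)·R1: [0, 18, 6]
R3 ← R3 − (4)·R2: [0, 0, 0]
R4 ← R4 + (2)·R2: [0, 0, 0]
R5 ← R5 + R2: [0, 0, 0]
R6 ← R6 − (3)·R2: [0, 0, 0]
2 pivots among 3 columns.
Only 2 < 3 pivot columns, so the columns are linearly dependent.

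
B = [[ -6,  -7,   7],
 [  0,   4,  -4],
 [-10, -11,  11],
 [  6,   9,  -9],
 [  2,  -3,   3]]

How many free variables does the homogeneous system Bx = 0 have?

Row reduce to echelon form.
R3 ← R3 − (5/3)·R1: [0, 2/3, -2/3]
R4 ← R4 + R1: [0, 2, -2]
R5 ← R5 + (1/3)·R1: [0, -16/3, 16/3]
R3 ← R3 − (1/6)·R2: [0, 0, 0]
R4 ← R4 − (1/2)·R2: [0, 0, 0]
R5 ← R5 + (4/3)·R2: [0, 0, 0]
2 nonzero rows, so rank(B) = 2.
B has 3 columns; by rank–nullity, nullity = 3 − 2 = 1.

1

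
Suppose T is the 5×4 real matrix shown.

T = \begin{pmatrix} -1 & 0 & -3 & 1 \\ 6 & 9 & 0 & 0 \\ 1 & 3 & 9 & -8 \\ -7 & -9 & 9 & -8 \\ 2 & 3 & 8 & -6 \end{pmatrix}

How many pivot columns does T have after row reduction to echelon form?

Row reduce to echelon form.
R2 ← R2 + (6)·R1: [0, 9, -18, 6]
R3 ← R3 + R1: [0, 3, 6, -7]
R4 ← R4 − (7)·R1: [0, -9, 30, -15]
R5 ← R5 + (2)·R1: [0, 3, 2, -4]
R3 ← R3 − (1/3)·R2: [0, 0, 12, -9]
R4 ← R4 + R2: [0, 0, 12, -9]
R5 ← R5 − (1/3)·R2: [0, 0, 8, -6]
R4 ← R4 − R3: [0, 0, 0, 0]
R5 ← R5 − (2/3)·R3: [0, 0, 0, 0]
Echelon form has 3 nonzero rows, so rank(T) = 3.
Each nonzero row contributes one pivot column: 3 pivot columns.

3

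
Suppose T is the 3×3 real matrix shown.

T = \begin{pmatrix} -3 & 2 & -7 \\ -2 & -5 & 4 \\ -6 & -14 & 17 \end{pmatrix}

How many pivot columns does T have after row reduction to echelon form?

Row reduce to echelon form.
R2 ← R2 − (2/3)·R1: [0, -19/3, 26/3]
R3 ← R3 − (2)·R1: [0, -18, 31]
R3 ← R3 − (54/19)·R2: [0, 0, 121/19]
Echelon form has 3 nonzero rows, so rank(T) = 3.
Each nonzero row contributes one pivot column: 3 pivot columns.

3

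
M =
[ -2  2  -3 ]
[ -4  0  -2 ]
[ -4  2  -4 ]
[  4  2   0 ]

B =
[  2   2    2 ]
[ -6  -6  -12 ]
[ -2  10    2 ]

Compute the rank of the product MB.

2

First compute MB:
[[-10, -46, -34],
 [ -4, -28, -12],
 [-12, -60, -40],
 [ -4,  -4, -16]]
Now row reduce the product.
R2 ← R2 − (2/5)·R1: [0, -48/5, 8/5]
R3 ← R3 − (6/5)·R1: [0, -24/5, 4/5]
R4 ← R4 − (2/5)·R1: [0, 72/5, -12/5]
R3 ← R3 − (1/2)·R2: [0, 0, 0]
R4 ← R4 + (3/2)·R2: [0, 0, 0]
2 nonzero rows, so rank(MB) = 2.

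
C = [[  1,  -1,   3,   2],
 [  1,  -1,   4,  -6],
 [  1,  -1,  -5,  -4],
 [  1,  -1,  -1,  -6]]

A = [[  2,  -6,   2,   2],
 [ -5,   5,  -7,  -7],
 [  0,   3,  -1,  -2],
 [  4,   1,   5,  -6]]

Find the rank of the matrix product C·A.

First compute CA:
[[ 15,   0,  16,  -9],
 [-17,  -5, -25,  37],
 [ -9, -30,  -6,  43],
 [-17, -20, -20,  47]]
Now row reduce the product.
R2 ← R2 + (17/15)·R1: [0, -5, -103/15, 134/5]
R3 ← R3 + (3/5)·R1: [0, -30, 18/5, 188/5]
R4 ← R4 + (17/15)·R1: [0, -20, -28/15, 184/5]
R3 ← R3 − (6)·R2: [0, 0, 224/5, -616/5]
R4 ← R4 − (4)·R2: [0, 0, 128/5, -352/5]
R4 ← R4 − (4/7)·R3: [0, 0, 0, 0]
3 nonzero rows, so rank(CA) = 3.

3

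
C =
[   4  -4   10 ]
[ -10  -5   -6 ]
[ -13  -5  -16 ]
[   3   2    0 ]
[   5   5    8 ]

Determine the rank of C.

3

Row reduce to echelon form.
R2 ← R2 + (5/2)·R1: [0, -15, 19]
R3 ← R3 + (13/4)·R1: [0, -18, 33/2]
R4 ← R4 − (3/4)·R1: [0, 5, -15/2]
R5 ← R5 − (5/4)·R1: [0, 10, -9/2]
R3 ← R3 − (6/5)·R2: [0, 0, -63/10]
R4 ← R4 + (1/3)·R2: [0, 0, -7/6]
R5 ← R5 + (2/3)·R2: [0, 0, 49/6]
R4 ← R4 − (5/27)·R3: [0, 0, 0]
R5 ← R5 + (35/27)·R3: [0, 0, 0]
Echelon form has 3 nonzero rows, so rank(C) = 3.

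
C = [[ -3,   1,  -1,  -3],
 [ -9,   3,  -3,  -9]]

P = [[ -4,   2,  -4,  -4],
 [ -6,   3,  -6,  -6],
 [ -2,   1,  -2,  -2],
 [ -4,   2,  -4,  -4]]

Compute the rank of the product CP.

First compute CP:
[[ 20, -10,  20,  20],
 [ 60, -30,  60,  60]]
Now row reduce the product.
R2 ← R2 − (3)·R1: [0, 0, 0, 0]
1 nonzero row, so rank(CP) = 1.

1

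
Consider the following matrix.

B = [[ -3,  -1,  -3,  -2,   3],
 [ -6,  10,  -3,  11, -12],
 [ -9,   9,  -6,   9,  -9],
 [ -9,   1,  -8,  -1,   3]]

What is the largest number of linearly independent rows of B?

Row reduce to echelon form.
R2 ← R2 − (2)·R1: [0, 12, 3, 15, -18]
R3 ← R3 − (3)·R1: [0, 12, 3, 15, -18]
R4 ← R4 − (3)·R1: [0, 4, 1, 5, -6]
R3 ← R3 − R2: [0, 0, 0, 0, 0]
R4 ← R4 − (1/3)·R2: [0, 0, 0, 0, 0]
Echelon form has 2 nonzero rows, so rank(B) = 2.
The rank gives the maximum number of linearly independent rows: 2.

2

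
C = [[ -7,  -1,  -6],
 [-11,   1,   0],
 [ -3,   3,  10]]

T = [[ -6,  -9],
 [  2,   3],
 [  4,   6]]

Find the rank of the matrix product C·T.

1

First compute CT:
[[ 16,  24],
 [ 68, 102],
 [ 64,  96]]
Now row reduce the product.
R2 ← R2 − (17/4)·R1: [0, 0]
R3 ← R3 − (4)·R1: [0, 0]
1 nonzero row, so rank(CT) = 1.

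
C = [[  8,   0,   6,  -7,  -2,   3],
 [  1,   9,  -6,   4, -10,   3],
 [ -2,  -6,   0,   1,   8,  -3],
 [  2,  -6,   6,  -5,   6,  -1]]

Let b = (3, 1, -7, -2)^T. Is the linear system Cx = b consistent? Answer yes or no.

Row reduce the augmented matrix [C | b].
R2 ← R2 − (1/8)·R1: [0, 9, -27/4, 39/8, -39/4, 21/8, 5/8]
R3 ← R3 + (1/4)·R1: [0, -6, 3/2, -3/4, 15/2, -9/4, -25/4]
R4 ← R4 − (1/4)·R1: [0, -6, 9/2, -13/4, 13/2, -7/4, -11/4]
R3 ← R3 + (2/3)·R2: [0, 0, -3, 5/2, 1, -1/2, -35/6]
R4 ← R4 + (2/3)·R2: [0, 0, 0, 0, 0, 0, -7/3]
The echelon form has 4 nonzero rows; the last pivot sits in the augmented column, so rank(C) = 3 but rank([C|b]) = 4.
Since the ranks differ, the system is inconsistent.

no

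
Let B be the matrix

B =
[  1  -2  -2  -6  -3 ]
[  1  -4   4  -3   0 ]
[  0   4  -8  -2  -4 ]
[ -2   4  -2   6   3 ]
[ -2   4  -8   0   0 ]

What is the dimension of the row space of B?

3

Row reduce to echelon form.
R2 ← R2 − R1: [0, -2, 6, 3, 3]
R4 ← R4 + (2)·R1: [0, 0, -6, -6, -3]
R5 ← R5 + (2)·R1: [0, 0, -12, -12, -6]
R3 ← R3 + (2)·R2: [0, 0, 4, 4, 2]
R4 ← R4 + (3/2)·R3: [0, 0, 0, 0, 0]
R5 ← R5 + (3)·R3: [0, 0, 0, 0, 0]
Echelon form has 3 nonzero rows, so rank(B) = 3.
The row space has dimension equal to the rank: 3.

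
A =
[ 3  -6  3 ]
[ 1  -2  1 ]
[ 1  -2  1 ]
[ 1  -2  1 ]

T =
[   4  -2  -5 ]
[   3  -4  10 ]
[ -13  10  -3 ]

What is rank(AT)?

First compute AT:
[[-45,  48, -84],
 [-15,  16, -28],
 [-15,  16, -28],
 [-15,  16, -28]]
Now row reduce the product.
R2 ← R2 − (1/3)·R1: [0, 0, 0]
R3 ← R3 − (1/3)·R1: [0, 0, 0]
R4 ← R4 − (1/3)·R1: [0, 0, 0]
1 nonzero row, so rank(AT) = 1.

1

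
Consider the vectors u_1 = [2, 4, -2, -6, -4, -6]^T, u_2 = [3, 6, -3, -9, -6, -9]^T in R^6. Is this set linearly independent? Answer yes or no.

no

Form the matrix with these vectors as rows and row reduce.
R2 ← R2 − (3/2)·R1: [0, 0, 0, 0, 0, 0]
1 nonzero row, so the 2 vectors span a space of dimension 1.
Since 1 < 2, the vectors are linearly dependent.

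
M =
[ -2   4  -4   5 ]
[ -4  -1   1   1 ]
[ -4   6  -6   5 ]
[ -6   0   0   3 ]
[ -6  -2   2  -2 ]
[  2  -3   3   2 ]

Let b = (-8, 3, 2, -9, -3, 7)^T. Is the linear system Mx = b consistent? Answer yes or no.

no

Row reduce the augmented matrix [M | b].
R2 ← R2 − (2)·R1: [0, -9, 9, -9, 19]
R3 ← R3 − (2)·R1: [0, -2, 2, -5, 18]
R4 ← R4 − (3)·R1: [0, -12, 12, -12, 15]
R5 ← R5 − (3)·R1: [0, -14, 14, -17, 21]
R6 ← R6 + R1: [0, 1, -1, 7, -1]
R3 ← R3 − (2/9)·R2: [0, 0, 0, -3, 124/9]
R4 ← R4 − (4/3)·R2: [0, 0, 0, 0, -31/3]
R5 ← R5 − (14/9)·R2: [0, 0, 0, -3, -77/9]
R6 ← R6 + (1/9)·R2: [0, 0, 0, 6, 10/9]
R5 ← R5 − R3: [0, 0, 0, 0, -67/3]
R6 ← R6 + (2)·R3: [0, 0, 0, 0, 86/3]
R5 ← R5 − (67/31)·R4: [0, 0, 0, 0, 0]
R6 ← R6 + (86/31)·R4: [0, 0, 0, 0, 0]
The echelon form has 4 nonzero rows; the last pivot sits in the augmented column, so rank(M) = 3 but rank([M|b]) = 4.
Since the ranks differ, the system is inconsistent.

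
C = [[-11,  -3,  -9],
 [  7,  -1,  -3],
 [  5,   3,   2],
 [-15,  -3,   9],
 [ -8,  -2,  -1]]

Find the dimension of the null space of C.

Row reduce to echelon form.
R2 ← R2 + (7/11)·R1: [0, -32/11, -96/11]
R3 ← R3 + (5/11)·R1: [0, 18/11, -23/11]
R4 ← R4 − (15/11)·R1: [0, 12/11, 234/11]
R5 ← R5 − (8/11)·R1: [0, 2/11, 61/11]
R3 ← R3 + (9/16)·R2: [0, 0, -7]
R4 ← R4 + (3/8)·R2: [0, 0, 18]
R5 ← R5 + (1/16)·R2: [0, 0, 5]
R4 ← R4 + (18/7)·R3: [0, 0, 0]
R5 ← R5 + (5/7)·R3: [0, 0, 0]
3 nonzero rows, so rank(C) = 3.
C has 3 columns; by rank–nullity, nullity = 3 − 3 = 0.

0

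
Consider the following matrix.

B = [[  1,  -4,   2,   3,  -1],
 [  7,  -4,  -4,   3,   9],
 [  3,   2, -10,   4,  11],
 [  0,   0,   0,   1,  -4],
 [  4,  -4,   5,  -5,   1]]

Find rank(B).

5

Row reduce to echelon form.
R2 ← R2 − (7)·R1: [0, 24, -18, -18, 16]
R3 ← R3 − (3)·R1: [0, 14, -16, -5, 14]
R5 ← R5 − (4)·R1: [0, 12, -3, -17, 5]
R3 ← R3 − (7/12)·R2: [0, 0, -11/2, 11/2, 14/3]
R5 ← R5 − (1/2)·R2: [0, 0, 6, -8, -3]
R5 ← R5 + (12/11)·R3: [0, 0, 0, -2, 23/11]
R5 ← R5 + (2)·R4: [0, 0, 0, 0, -65/11]
Echelon form has 5 nonzero rows, so rank(B) = 5.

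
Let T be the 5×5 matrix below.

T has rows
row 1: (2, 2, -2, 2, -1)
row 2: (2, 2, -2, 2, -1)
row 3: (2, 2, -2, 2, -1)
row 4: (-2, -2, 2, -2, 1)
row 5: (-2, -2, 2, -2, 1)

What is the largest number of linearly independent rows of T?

Row reduce to echelon form.
R2 ← R2 − R1: [0, 0, 0, 0, 0]
R3 ← R3 − R1: [0, 0, 0, 0, 0]
R4 ← R4 + R1: [0, 0, 0, 0, 0]
R5 ← R5 + R1: [0, 0, 0, 0, 0]
Echelon form has 1 nonzero row, so rank(T) = 1.
The rank gives the maximum number of linearly independent rows: 1.

1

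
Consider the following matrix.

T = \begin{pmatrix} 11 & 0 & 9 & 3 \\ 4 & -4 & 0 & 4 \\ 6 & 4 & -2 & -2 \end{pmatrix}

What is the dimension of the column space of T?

Row reduce to echelon form.
R2 ← R2 − (4/11)·R1: [0, -4, -36/11, 32/11]
R3 ← R3 − (6/11)·R1: [0, 4, -76/11, -40/11]
R3 ← R3 + R2: [0, 0, -112/11, -8/11]
Echelon form has 3 nonzero rows, so rank(T) = 3.
The column space has dimension equal to the rank: 3.

3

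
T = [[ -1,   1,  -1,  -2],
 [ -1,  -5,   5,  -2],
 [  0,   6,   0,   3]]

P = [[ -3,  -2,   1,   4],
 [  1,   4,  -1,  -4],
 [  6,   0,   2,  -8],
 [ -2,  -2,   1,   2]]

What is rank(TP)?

3

First compute TP:
[[  2,  10,  -6,  -4],
 [ 32, -14,  12, -28],
 [  0,  18,  -3, -18]]
Now row reduce the product.
R2 ← R2 − (16)·R1: [0, -174, 108, 36]
R3 ← R3 + (3/29)·R2: [0, 0, 237/29, -414/29]
3 nonzero rows, so rank(TP) = 3.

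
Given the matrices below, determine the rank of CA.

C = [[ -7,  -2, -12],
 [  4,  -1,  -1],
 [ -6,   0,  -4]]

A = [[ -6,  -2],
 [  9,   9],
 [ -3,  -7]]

2

First compute CA:
[[ 60,  80],
 [-30, -10],
 [ 48,  40]]
Now row reduce the product.
R2 ← R2 + (1/2)·R1: [0, 30]
R3 ← R3 − (4/5)·R1: [0, -24]
R3 ← R3 + (4/5)·R2: [0, 0]
2 nonzero rows, so rank(CA) = 2.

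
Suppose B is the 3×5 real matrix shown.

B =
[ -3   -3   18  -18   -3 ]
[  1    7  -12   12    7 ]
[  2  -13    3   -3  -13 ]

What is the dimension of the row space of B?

2

Row reduce to echelon form.
R2 ← R2 + (1/3)·R1: [0, 6, -6, 6, 6]
R3 ← R3 + (2/3)·R1: [0, -15, 15, -15, -15]
R3 ← R3 + (5/2)·R2: [0, 0, 0, 0, 0]
Echelon form has 2 nonzero rows, so rank(B) = 2.
The row space has dimension equal to the rank: 2.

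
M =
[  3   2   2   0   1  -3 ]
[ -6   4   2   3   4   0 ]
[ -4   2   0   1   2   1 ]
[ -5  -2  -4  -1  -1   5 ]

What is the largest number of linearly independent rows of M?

3

Row reduce to echelon form.
R2 ← R2 + (2)·R1: [0, 8, 6, 3, 6, -6]
R3 ← R3 + (4/3)·R1: [0, 14/3, 8/3, 1, 10/3, -3]
R4 ← R4 + (5/3)·R1: [0, 4/3, -2/3, -1, 2/3, 0]
R3 ← R3 − (7/12)·R2: [0, 0, -5/6, -3/4, -1/6, 1/2]
R4 ← R4 − (1/6)·R2: [0, 0, -5/3, -3/2, -1/3, 1]
R4 ← R4 − (2)·R3: [0, 0, 0, 0, 0, 0]
Echelon form has 3 nonzero rows, so rank(M) = 3.
The rank gives the maximum number of linearly independent rows: 3.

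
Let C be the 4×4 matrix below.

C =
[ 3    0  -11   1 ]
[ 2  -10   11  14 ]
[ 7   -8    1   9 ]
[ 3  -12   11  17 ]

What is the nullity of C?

Row reduce to echelon form.
R2 ← R2 − (2/3)·R1: [0, -10, 55/3, 40/3]
R3 ← R3 − (7/3)·R1: [0, -8, 80/3, 20/3]
R4 ← R4 − R1: [0, -12, 22, 16]
R3 ← R3 − (4/5)·R2: [0, 0, 12, -4]
R4 ← R4 − (6/5)·R2: [0, 0, 0, 0]
3 nonzero rows, so rank(C) = 3.
C has 4 columns; by rank–nullity, nullity = 4 − 3 = 1.

1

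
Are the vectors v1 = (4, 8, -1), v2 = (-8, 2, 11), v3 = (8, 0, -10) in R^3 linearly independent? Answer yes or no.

no

Form the matrix with these vectors as rows and row reduce.
R2 ← R2 + (2)·R1: [0, 18, 9]
R3 ← R3 − (2)·R1: [0, -16, -8]
R3 ← R3 + (8/9)·R2: [0, 0, 0]
2 nonzero rows, so the 3 vectors span a space of dimension 2.
Since 2 < 3, the vectors are linearly dependent.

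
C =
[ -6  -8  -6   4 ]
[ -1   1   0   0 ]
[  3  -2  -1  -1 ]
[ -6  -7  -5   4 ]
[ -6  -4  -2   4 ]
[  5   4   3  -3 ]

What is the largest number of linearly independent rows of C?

Row reduce to echelon form.
R2 ← R2 − (1/6)·R1: [0, 7/3, 1, -2/3]
R3 ← R3 + (1/2)·R1: [0, -6, -4, 1]
R4 ← R4 − R1: [0, 1, 1, 0]
R5 ← R5 − R1: [0, 4, 4, 0]
R6 ← R6 + (5/6)·R1: [0, -8/3, -2, 1/3]
R3 ← R3 + (18/7)·R2: [0, 0, -10/7, -5/7]
R4 ← R4 − (3/7)·R2: [0, 0, 4/7, 2/7]
R5 ← R5 − (12/7)·R2: [0, 0, 16/7, 8/7]
R6 ← R6 + (8/7)·R2: [0, 0, -6/7, -3/7]
R4 ← R4 + (2/5)·R3: [0, 0, 0, 0]
R5 ← R5 + (8/5)·R3: [0, 0, 0, 0]
R6 ← R6 − (3/5)·R3: [0, 0, 0, 0]
Echelon form has 3 nonzero rows, so rank(C) = 3.
The rank gives the maximum number of linearly independent rows: 3.

3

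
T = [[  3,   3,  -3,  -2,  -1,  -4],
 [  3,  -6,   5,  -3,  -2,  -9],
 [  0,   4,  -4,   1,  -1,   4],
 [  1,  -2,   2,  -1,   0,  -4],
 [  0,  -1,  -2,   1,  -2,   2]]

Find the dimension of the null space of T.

1

Row reduce to echelon form.
R2 ← R2 − R1: [0, -9, 8, -1, -1, -5]
R4 ← R4 − (1/3)·R1: [0, -3, 3, -1/3, 1/3, -8/3]
R3 ← R3 + (4/9)·R2: [0, 0, -4/9, 5/9, -13/9, 16/9]
R4 ← R4 − (1/3)·R2: [0, 0, 1/3, 0, 2/3, -1]
R5 ← R5 − (1/9)·R2: [0, 0, -26/9, 10/9, -17/9, 23/9]
R4 ← R4 + (3/4)·R3: [0, 0, 0, 5/12, -5/12, 1/3]
R5 ← R5 − (13/2)·R3: [0, 0, 0, -5/2, 15/2, -9]
R5 ← R5 + (6)·R4: [0, 0, 0, 0, 5, -7]
5 nonzero rows, so rank(T) = 5.
T has 6 columns; by rank–nullity, nullity = 6 − 5 = 1.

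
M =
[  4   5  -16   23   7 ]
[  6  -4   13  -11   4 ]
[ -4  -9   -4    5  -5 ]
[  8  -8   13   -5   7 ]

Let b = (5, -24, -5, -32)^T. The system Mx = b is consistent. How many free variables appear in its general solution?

Row reduce the augmented matrix [M | b].
R2 ← R2 − (3/2)·R1: [0, -23/2, 37, -91/2, -13/2, -63/2]
R3 ← R3 + R1: [0, -4, -20, 28, 2, 0]
R4 ← R4 − (2)·R1: [0, -18, 45, -51, -7, -42]
R3 ← R3 − (8/23)·R2: [0, 0, -756/23, 1008/23, 98/23, 252/23]
R4 ← R4 − (36/23)·R2: [0, 0, -297/23, 465/23, 73/23, 168/23]
R4 ← R4 − (11/28)·R3: [0, 0, 0, 3, 3/2, 3]
The echelon form has 4 nonzero rows, and every pivot lies in the first 5 columns, so rank(M) = rank([M|b]) = 4.
The system is consistent.
Free variables = (unknowns) − (rank) = 5 − 4 = 1.

1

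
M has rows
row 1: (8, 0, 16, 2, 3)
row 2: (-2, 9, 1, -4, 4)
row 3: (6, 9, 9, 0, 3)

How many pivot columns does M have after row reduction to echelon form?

3

Row reduce to echelon form.
R2 ← R2 + (1/4)·R1: [0, 9, 5, -7/2, 19/4]
R3 ← R3 − (3/4)·R1: [0, 9, -3, -3/2, 3/4]
R3 ← R3 − R2: [0, 0, -8, 2, -4]
Echelon form has 3 nonzero rows, so rank(M) = 3.
Each nonzero row contributes one pivot column: 3 pivot columns.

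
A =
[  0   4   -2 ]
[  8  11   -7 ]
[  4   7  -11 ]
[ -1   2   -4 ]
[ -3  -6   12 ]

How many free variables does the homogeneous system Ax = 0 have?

0

Row reduce to echelon form.
Swap R1 ↔ R2
R3 ← R3 − (1/2)·R1: [0, 3/2, -15/2]
R4 ← R4 + (1/8)·R1: [0, 27/8, -39/8]
R5 ← R5 + (3/8)·R1: [0, -15/8, 75/8]
R3 ← R3 − (3/8)·R2: [0, 0, -27/4]
R4 ← R4 − (27/32)·R2: [0, 0, -51/16]
R5 ← R5 + (15/32)·R2: [0, 0, 135/16]
R4 ← R4 − (17/36)·R3: [0, 0, 0]
R5 ← R5 + (5/4)·R3: [0, 0, 0]
3 nonzero rows, so rank(A) = 3.
A has 3 columns; by rank–nullity, nullity = 3 − 3 = 0.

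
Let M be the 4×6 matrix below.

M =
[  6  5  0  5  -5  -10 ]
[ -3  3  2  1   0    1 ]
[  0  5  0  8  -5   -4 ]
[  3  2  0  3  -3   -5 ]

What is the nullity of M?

2

Row reduce to echelon form.
R2 ← R2 + (1/2)·R1: [0, 11/2, 2, 7/2, -5/2, -4]
R4 ← R4 − (1/2)·R1: [0, -1/2, 0, 1/2, -1/2, 0]
R3 ← R3 − (10/11)·R2: [0, 0, -20/11, 53/11, -30/11, -4/11]
R4 ← R4 + (1/11)·R2: [0, 0, 2/11, 9/11, -8/11, -4/11]
R4 ← R4 + (1/10)·R3: [0, 0, 0, 13/10, -1, -2/5]
4 nonzero rows, so rank(M) = 4.
M has 6 columns; by rank–nullity, nullity = 6 − 4 = 2.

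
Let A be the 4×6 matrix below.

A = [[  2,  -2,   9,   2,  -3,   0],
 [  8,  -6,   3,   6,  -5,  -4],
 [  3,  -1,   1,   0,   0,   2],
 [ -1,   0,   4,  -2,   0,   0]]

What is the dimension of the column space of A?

4

Row reduce to echelon form.
R2 ← R2 − (4)·R1: [0, 2, -33, -2, 7, -4]
R3 ← R3 − (3/2)·R1: [0, 2, -25/2, -3, 9/2, 2]
R4 ← R4 + (1/2)·R1: [0, -1, 17/2, -1, -3/2, 0]
R3 ← R3 − R2: [0, 0, 41/2, -1, -5/2, 6]
R4 ← R4 + (1/2)·R2: [0, 0, -8, -2, 2, -2]
R4 ← R4 + (16/41)·R3: [0, 0, 0, -98/41, 42/41, 14/41]
Echelon form has 4 nonzero rows, so rank(A) = 4.
The column space has dimension equal to the rank: 4.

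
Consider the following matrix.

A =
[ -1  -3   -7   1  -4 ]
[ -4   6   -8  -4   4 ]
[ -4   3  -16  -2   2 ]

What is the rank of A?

3

Row reduce to echelon form.
R2 ← R2 − (4)·R1: [0, 18, 20, -8, 20]
R3 ← R3 − (4)·R1: [0, 15, 12, -6, 18]
R3 ← R3 − (5/6)·R2: [0, 0, -14/3, 2/3, 4/3]
Echelon form has 3 nonzero rows, so rank(A) = 3.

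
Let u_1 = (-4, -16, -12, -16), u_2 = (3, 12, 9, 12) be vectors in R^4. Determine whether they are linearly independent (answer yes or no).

no

Form the matrix with these vectors as rows and row reduce.
R2 ← R2 + (3/4)·R1: [0, 0, 0, 0]
1 nonzero row, so the 2 vectors span a space of dimension 1.
Since 1 < 2, the vectors are linearly dependent.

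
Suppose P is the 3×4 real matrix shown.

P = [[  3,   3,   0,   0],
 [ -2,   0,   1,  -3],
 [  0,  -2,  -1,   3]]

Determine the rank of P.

2

Row reduce to echelon form.
R2 ← R2 + (2/3)·R1: [0, 2, 1, -3]
R3 ← R3 + R2: [0, 0, 0, 0]
Echelon form has 2 nonzero rows, so rank(P) = 2.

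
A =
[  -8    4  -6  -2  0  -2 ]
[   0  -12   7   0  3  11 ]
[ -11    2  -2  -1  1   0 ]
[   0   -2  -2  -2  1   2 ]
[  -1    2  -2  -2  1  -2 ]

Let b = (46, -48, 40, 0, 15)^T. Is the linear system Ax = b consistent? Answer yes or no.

Row reduce the augmented matrix [A | b].
R3 ← R3 − (11/8)·R1: [0, -7/2, 25/4, 7/4, 1, 11/4, -93/4]
R5 ← R5 − (1/8)·R1: [0, 3/2, -5/4, -7/4, 1, -7/4, 37/4]
R3 ← R3 − (7/24)·R2: [0, 0, 101/24, 7/4, 1/8, -11/24, -37/4]
R4 ← R4 − (1/6)·R2: [0, 0, -19/6, -2, 1/2, 1/6, 8]
R5 ← R5 + (1/8)·R2: [0, 0, -3/8, -7/4, 11/8, -3/8, 13/4]
R4 ← R4 + (76/101)·R3: [0, 0, 0, -69/101, 60/101, -18/101, 105/101]
R5 ← R5 + (9/101)·R3: [0, 0, 0, -161/101, 140/101, -42/101, 245/101]
R5 ← R5 − (7/3)·R4: [0, 0, 0, 0, 0, 0, 0]
The echelon form has 4 nonzero rows, and every pivot lies in the first 6 columns, so rank(A) = rank([A|b]) = 4.
The system is consistent.

yes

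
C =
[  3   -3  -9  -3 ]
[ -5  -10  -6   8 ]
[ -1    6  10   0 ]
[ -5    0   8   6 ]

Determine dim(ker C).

Row reduce to echelon form.
R2 ← R2 + (5/3)·R1: [0, -15, -21, 3]
R3 ← R3 + (1/3)·R1: [0, 5, 7, -1]
R4 ← R4 + (5/3)·R1: [0, -5, -7, 1]
R3 ← R3 + (1/3)·R2: [0, 0, 0, 0]
R4 ← R4 − (1/3)·R2: [0, 0, 0, 0]
2 nonzero rows, so rank(C) = 2.
C has 4 columns; by rank–nullity, nullity = 4 − 2 = 2.

2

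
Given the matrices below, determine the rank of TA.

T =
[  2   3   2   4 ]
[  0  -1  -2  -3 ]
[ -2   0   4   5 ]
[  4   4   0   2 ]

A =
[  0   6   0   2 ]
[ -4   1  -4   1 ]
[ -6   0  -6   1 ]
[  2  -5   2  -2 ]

2

First compute TA:
[[-16,  -5, -16,   1],
 [ 10,  14,  10,   3],
 [-14, -37, -14, -10],
 [-12,  18, -12,   8]]
Now row reduce the product.
R2 ← R2 + (5/8)·R1: [0, 87/8, 0, 29/8]
R3 ← R3 − (7/8)·R1: [0, -261/8, 0, -87/8]
R4 ← R4 − (3/4)·R1: [0, 87/4, 0, 29/4]
R3 ← R3 + (3)·R2: [0, 0, 0, 0]
R4 ← R4 − (2)·R2: [0, 0, 0, 0]
2 nonzero rows, so rank(TA) = 2.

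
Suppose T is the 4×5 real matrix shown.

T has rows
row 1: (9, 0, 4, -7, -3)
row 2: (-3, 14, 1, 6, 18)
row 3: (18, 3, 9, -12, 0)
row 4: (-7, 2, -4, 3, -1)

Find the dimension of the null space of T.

2

Row reduce to echelon form.
R2 ← R2 + (1/3)·R1: [0, 14, 7/3, 11/3, 17]
R3 ← R3 − (2)·R1: [0, 3, 1, 2, 6]
R4 ← R4 + (7/9)·R1: [0, 2, -8/9, -22/9, -10/3]
R3 ← R3 − (3/14)·R2: [0, 0, 1/2, 17/14, 33/14]
R4 ← R4 − (1/7)·R2: [0, 0, -11/9, -187/63, -121/21]
R4 ← R4 + (22/9)·R3: [0, 0, 0, 0, 0]
3 nonzero rows, so rank(T) = 3.
T has 5 columns; by rank–nullity, nullity = 5 − 3 = 2.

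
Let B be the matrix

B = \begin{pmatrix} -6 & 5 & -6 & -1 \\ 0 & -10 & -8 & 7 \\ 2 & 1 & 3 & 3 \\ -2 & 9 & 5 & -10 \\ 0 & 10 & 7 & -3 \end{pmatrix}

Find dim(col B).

Row reduce to echelon form.
R3 ← R3 + (1/3)·R1: [0, 8/3, 1, 8/3]
R4 ← R4 − (1/3)·R1: [0, 22/3, 7, -29/3]
R3 ← R3 + (4/15)·R2: [0, 0, -17/15, 68/15]
R4 ← R4 + (11/15)·R2: [0, 0, 17/15, -68/15]
R5 ← R5 + R2: [0, 0, -1, 4]
R4 ← R4 + R3: [0, 0, 0, 0]
R5 ← R5 − (15/17)·R3: [0, 0, 0, 0]
Echelon form has 3 nonzero rows, so rank(B) = 3.
The column space has dimension equal to the rank: 3.

3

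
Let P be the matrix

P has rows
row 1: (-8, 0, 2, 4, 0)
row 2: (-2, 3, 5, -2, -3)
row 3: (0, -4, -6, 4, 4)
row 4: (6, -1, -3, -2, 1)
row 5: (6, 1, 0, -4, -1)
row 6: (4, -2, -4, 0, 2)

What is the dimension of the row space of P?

2

Row reduce to echelon form.
R2 ← R2 − (1/4)·R1: [0, 3, 9/2, -3, -3]
R4 ← R4 + (3/4)·R1: [0, -1, -3/2, 1, 1]
R5 ← R5 + (3/4)·R1: [0, 1, 3/2, -1, -1]
R6 ← R6 + (1/2)·R1: [0, -2, -3, 2, 2]
R3 ← R3 + (4/3)·R2: [0, 0, 0, 0, 0]
R4 ← R4 + (1/3)·R2: [0, 0, 0, 0, 0]
R5 ← R5 − (1/3)·R2: [0, 0, 0, 0, 0]
R6 ← R6 + (2/3)·R2: [0, 0, 0, 0, 0]
Echelon form has 2 nonzero rows, so rank(P) = 2.
The row space has dimension equal to the rank: 2.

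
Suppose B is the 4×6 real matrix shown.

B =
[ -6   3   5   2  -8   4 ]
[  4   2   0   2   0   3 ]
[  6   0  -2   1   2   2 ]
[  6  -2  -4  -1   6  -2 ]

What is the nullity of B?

3

Row reduce to echelon form.
R2 ← R2 + (2/3)·R1: [0, 4, 10/3, 10/3, -16/3, 17/3]
R3 ← R3 + R1: [0, 3, 3, 3, -6, 6]
R4 ← R4 + R1: [0, 1, 1, 1, -2, 2]
R3 ← R3 − (3/4)·R2: [0, 0, 1/2, 1/2, -2, 7/4]
R4 ← R4 − (1/4)·R2: [0, 0, 1/6, 1/6, -2/3, 7/12]
R4 ← R4 − (1/3)·R3: [0, 0, 0, 0, 0, 0]
3 nonzero rows, so rank(B) = 3.
B has 6 columns; by rank–nullity, nullity = 6 − 3 = 3.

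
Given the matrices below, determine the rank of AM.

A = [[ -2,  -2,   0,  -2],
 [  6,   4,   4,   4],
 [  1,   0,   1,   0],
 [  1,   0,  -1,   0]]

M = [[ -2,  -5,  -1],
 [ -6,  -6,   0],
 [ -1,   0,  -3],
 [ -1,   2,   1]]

First compute AM:
[[ 18,  18,   0],
 [-44, -46, -14],
 [ -3,  -5,  -4],
 [ -1,  -5,   2]]
Now row reduce the product.
R2 ← R2 + (22/9)·R1: [0, -2, -14]
R3 ← R3 + (1/6)·R1: [0, -2, -4]
R4 ← R4 + (1/18)·R1: [0, -4, 2]
R3 ← R3 − R2: [0, 0, 10]
R4 ← R4 − (2)·R2: [0, 0, 30]
R4 ← R4 − (3)·R3: [0, 0, 0]
3 nonzero rows, so rank(AM) = 3.

3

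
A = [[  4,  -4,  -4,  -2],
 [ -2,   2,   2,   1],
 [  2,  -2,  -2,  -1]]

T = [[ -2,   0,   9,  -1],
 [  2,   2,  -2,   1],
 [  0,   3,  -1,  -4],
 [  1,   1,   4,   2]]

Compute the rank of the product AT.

1

First compute AT:
[[-18, -22,  40,   4],
 [  9,  11, -20,  -2],
 [ -9, -11,  20,   2]]
Now row reduce the product.
R2 ← R2 + (1/2)·R1: [0, 0, 0, 0]
R3 ← R3 − (1/2)·R1: [0, 0, 0, 0]
1 nonzero row, so rank(AT) = 1.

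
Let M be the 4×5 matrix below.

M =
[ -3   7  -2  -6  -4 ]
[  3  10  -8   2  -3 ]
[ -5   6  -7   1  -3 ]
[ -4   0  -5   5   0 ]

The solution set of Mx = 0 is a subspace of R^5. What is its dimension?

Row reduce to echelon form.
R2 ← R2 + R1: [0, 17, -10, -4, -7]
R3 ← R3 − (5/3)·R1: [0, -17/3, -11/3, 11, 11/3]
R4 ← R4 − (4/3)·R1: [0, -28/3, -7/3, 13, 16/3]
R3 ← R3 + (1/3)·R2: [0, 0, -7, 29/3, 4/3]
R4 ← R4 + (28/51)·R2: [0, 0, -133/17, 551/51, 76/51]
R4 ← R4 − (19/17)·R3: [0, 0, 0, 0, 0]
3 nonzero rows, so rank(M) = 3.
M has 5 columns; by rank–nullity, nullity = 5 − 3 = 2.

2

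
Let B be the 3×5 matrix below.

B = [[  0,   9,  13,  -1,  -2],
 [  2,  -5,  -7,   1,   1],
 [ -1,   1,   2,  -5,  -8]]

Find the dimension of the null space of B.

2

Row reduce to echelon form.
Swap R1 ↔ R2
R3 ← R3 + (1/2)·R1: [0, -3/2, -3/2, -9/2, -15/2]
R3 ← R3 + (1/6)·R2: [0, 0, 2/3, -14/3, -47/6]
3 nonzero rows, so rank(B) = 3.
B has 5 columns; by rank–nullity, nullity = 5 − 3 = 2.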